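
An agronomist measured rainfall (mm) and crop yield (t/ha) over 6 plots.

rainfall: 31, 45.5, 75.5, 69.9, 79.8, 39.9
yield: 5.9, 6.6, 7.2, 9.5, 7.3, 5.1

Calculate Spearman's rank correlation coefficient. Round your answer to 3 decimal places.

Rank rainfall: 1, 3, 5, 4, 6, 2
Rank yield: 2, 3, 4, 6, 5, 1
d = rank(rainfall) − rank(yield): -1, 0, 1, -2, 1, 1; Σd² = 8
ρ = 1 − 6Σd² / [n(n²−1)] = 1 − 6×8 / (6×35) = 1 − 48/210 ≈ 0.771

0.771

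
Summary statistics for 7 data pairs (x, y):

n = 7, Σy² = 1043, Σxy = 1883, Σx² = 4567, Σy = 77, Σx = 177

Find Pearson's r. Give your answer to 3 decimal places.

r = (nΣxy − ΣxΣy) / √[(nΣx² − (Σx)²)(nΣy² − (Σy)²)]
Numerator: 7×1883 − 177×77 = -448
Denominator: √[(31969 − 31329)(7301 − 5929)] = √[640 × 1372] = 937.0592
r = -448 / 937.0592 ≈ -0.478

-0.478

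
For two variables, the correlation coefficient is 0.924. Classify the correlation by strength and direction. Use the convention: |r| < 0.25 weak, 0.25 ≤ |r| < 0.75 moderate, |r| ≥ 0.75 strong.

strong positive

r = 0.924 > 0 so the relationship is positive.
|r| = 0.924, which falls in the strong range.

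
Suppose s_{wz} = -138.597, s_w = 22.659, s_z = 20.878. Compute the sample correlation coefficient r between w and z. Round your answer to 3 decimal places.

r = Cov(w,z) / (s_w · s_z) = -138.597 / (22.659 × 20.878)
  = -138.597 / 473.0746 ≈ -0.293

-0.293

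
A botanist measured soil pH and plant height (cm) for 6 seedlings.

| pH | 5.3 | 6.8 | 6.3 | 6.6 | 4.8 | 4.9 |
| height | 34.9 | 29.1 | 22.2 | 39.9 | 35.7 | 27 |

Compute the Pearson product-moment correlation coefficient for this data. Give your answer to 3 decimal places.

n = 6, Σx = 34.7, Σy = 188.8, Σx² = 204.63, Σy² = 6153.16, Σxy = 1089.71
nΣxy − ΣxΣy = 6538.26 − 6551.36 = -13.1
nΣx² − (Σx)² = 1227.78 − 1204.09 = 23.69; nΣy² − (Σy)² = 36918.96 − 35645.44 = 1273.52
r = -13.1 / √(23.69 × 1273.52) = -13.1 / 173.6942 ≈ -0.075

-0.075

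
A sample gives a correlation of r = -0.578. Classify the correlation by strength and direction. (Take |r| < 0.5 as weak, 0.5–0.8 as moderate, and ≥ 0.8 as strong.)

r = -0.578 < 0 so the relationship is negative.
|r| = 0.578, which falls in the moderate range.

moderate negative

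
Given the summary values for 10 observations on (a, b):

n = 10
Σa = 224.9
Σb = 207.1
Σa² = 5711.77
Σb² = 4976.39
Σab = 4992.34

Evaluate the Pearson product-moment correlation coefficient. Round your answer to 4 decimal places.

r = (nΣab − ΣaΣb) / √[(nΣa² − (Σa)²)(nΣb² − (Σb)²)]
Numerator: 10×4992.34 − 224.9×207.1 = 3346.61
Denominator: √[(57117.7 − 50580.01)(49763.9 − 42890.41)] = √[6537.69 × 6873.49] = 6703.4877
r = 3346.61 / 6703.4877 ≈ 0.4992

0.4992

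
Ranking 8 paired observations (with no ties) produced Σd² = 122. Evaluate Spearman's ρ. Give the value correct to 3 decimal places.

ρ = 1 − 6Σd² / [n(n²−1)] = 1 − 6×122 / (8×63)
  = 1 − 732/504 = 1 − 1.4524 ≈ -0.452

-0.452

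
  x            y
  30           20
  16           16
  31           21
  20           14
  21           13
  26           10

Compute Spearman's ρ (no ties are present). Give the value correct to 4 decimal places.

Rank x: 5, 1, 6, 2, 3, 4
Rank y: 5, 4, 6, 3, 2, 1
d = rank(x) − rank(y): 0, -3, 0, -1, 1, 3; Σd² = 20
ρ = 1 − 6Σd² / [n(n²−1)] = 1 − 6×20 / (6×35) = 1 − 120/210 ≈ 0.4286

0.4286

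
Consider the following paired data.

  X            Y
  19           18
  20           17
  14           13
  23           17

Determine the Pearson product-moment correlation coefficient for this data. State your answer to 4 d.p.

n = 4, ΣX = 76, ΣY = 65, ΣX² = 1486, ΣY² = 1071, ΣXY = 1255
nΣXY − ΣXΣY = 5020 − 4940 = 80
nΣX² − (ΣX)² = 5944 − 5776 = 168; nΣY² − (ΣY)² = 4284 − 4225 = 59
r = 80 / √(168 × 59) = 80 / 99.5590 ≈ 0.8035

0.8035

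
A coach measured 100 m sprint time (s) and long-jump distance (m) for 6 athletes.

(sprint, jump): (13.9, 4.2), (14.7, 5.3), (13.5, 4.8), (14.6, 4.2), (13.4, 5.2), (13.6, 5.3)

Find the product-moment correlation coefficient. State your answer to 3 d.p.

-0.255

n = 6, Σx = 83.7, Σy = 29, Σx² = 1169.23, Σy² = 141.54, Σxy = 404.17
nΣxy − ΣxΣy = 2425.02 − 2427.3 = -2.28
nΣx² − (Σx)² = 7015.38 − 7005.69 = 9.69; nΣy² − (Σy)² = 849.24 − 841 = 8.24
r = -2.28 / √(9.69 × 8.24) = -2.28 / 8.9356 ≈ -0.255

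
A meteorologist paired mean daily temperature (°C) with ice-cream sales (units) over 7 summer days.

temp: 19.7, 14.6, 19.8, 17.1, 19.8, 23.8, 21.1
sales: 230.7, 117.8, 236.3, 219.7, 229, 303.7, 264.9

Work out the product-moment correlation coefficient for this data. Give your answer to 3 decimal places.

0.954

n = 7, Σx = 135.9, Σy = 1602.1, Σx² = 2689.39, Σy² = 386051.81, Σxy = 32051.93
nΣxy − ΣxΣy = 224363.51 − 217725.39 = 6638.12
nΣx² − (Σx)² = 18825.73 − 18468.81 = 356.92; nΣy² − (Σy)² = 2702362.67 − 2566724.41 = 135638.26
r = 6638.12 / √(356.92 × 135638.26) = 6638.12 / 6957.8738 ≈ 0.954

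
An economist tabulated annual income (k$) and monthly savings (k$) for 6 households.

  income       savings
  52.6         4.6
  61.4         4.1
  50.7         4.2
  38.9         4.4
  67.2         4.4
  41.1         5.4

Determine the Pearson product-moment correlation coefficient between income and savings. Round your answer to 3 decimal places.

-0.516

n = 6, Σx = 311.9, Σy = 27.1, Σx² = 16825.47, Σy² = 123.49, Σxy = 1395.42
nΣxy − ΣxΣy = 8372.52 − 8452.49 = -79.97
nΣx² − (Σx)² = 100952.82 − 97281.61 = 3671.21; nΣy² − (Σy)² = 740.94 − 734.41 = 6.53
r = -79.97 / √(3671.21 × 6.53) = -79.97 / 154.8322 ≈ -0.516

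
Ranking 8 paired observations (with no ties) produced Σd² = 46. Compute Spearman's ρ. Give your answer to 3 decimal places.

0.452

ρ = 1 − 6Σd² / [n(n²−1)] = 1 − 6×46 / (8×63)
  = 1 − 276/504 = 1 − 0.5476 ≈ 0.452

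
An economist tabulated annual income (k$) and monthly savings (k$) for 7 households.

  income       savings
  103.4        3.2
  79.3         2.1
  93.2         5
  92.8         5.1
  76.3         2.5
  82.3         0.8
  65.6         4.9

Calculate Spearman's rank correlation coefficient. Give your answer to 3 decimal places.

Rank income: 7, 3, 6, 5, 2, 4, 1
Rank savings: 4, 2, 6, 7, 3, 1, 5
d = rank(income) − rank(savings): 3, 1, 0, -2, -1, 3, -4; Σd² = 40
ρ = 1 − 6Σd² / [n(n²−1)] = 1 − 6×40 / (7×48) = 1 − 240/336 ≈ 0.286

0.286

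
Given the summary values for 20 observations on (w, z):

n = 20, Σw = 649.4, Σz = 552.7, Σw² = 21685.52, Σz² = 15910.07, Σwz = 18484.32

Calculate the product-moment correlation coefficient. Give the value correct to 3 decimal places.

r = (nΣwz − ΣwΣz) / √[(nΣw² − (Σw)²)(nΣz² − (Σz)²)]
Numerator: 20×18484.32 − 649.4×552.7 = 10763.02
Denominator: √[(433710.4 − 421720.36)(318201.4 − 305477.29)] = √[11990.04 × 12724.11] = 12351.6229
r = 10763.02 / 12351.6229 ≈ 0.871

0.871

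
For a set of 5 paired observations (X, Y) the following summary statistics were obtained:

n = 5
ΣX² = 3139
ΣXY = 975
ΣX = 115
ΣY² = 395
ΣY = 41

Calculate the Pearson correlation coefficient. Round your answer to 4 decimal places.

0.1878

r = (nΣXY − ΣXΣY) / √[(nΣX² − (ΣX)²)(nΣY² − (ΣY)²)]
Numerator: 5×975 − 115×41 = 160
Denominator: √[(15695 − 13225)(1975 − 1681)] = √[2470 × 294] = 852.1620
r = 160 / 852.1620 ≈ 0.1878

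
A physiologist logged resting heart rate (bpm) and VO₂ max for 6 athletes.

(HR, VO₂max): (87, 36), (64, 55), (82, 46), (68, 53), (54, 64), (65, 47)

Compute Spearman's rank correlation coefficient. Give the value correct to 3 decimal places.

Rank HR: 6, 2, 5, 4, 1, 3
Rank VO₂max: 1, 5, 2, 4, 6, 3
d = rank(HR) − rank(VO₂max): 5, -3, 3, 0, -5, 0; Σd² = 68
ρ = 1 − 6Σd² / [n(n²−1)] = 1 − 6×68 / (6×35) = 1 − 408/210 ≈ -0.943

-0.943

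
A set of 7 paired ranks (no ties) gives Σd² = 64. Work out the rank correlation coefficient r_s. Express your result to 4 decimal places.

ρ = 1 − 6Σd² / [n(n²−1)] = 1 − 6×64 / (7×48)
  = 1 − 384/336 = 1 − 1.14286 ≈ -0.1429

-0.1429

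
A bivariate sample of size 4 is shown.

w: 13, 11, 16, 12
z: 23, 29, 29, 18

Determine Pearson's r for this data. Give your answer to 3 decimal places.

0.319

n = 4, Σw = 52, Σz = 99, Σw² = 690, Σz² = 2535, Σwz = 1298
nΣwz − ΣwΣz = 5192 − 5148 = 44
nΣw² − (Σw)² = 2760 − 2704 = 56; nΣz² − (Σz)² = 10140 − 9801 = 339
r = 44 / √(56 × 339) = 44 / 137.7824 ≈ 0.319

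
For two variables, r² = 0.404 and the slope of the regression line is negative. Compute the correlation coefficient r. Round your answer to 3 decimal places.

|r| = √0.404 = 0.636
The association is negative, so r = −0.636.

-0.636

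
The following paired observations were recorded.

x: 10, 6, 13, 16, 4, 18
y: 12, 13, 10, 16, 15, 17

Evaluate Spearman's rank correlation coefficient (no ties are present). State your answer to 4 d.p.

Rank x: 3, 2, 4, 5, 1, 6
Rank y: 2, 3, 1, 5, 4, 6
d = rank(x) − rank(y): 1, -1, 3, 0, -3, 0; Σd² = 20
ρ = 1 − 6Σd² / [n(n²−1)] = 1 − 6×20 / (6×35) = 1 − 120/210 ≈ 0.4286

0.4286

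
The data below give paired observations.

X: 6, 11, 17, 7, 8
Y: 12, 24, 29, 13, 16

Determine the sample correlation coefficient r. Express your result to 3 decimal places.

0.966

n = 5, ΣX = 49, ΣY = 94, ΣX² = 559, ΣY² = 1986, ΣXY = 1048
nΣXY − ΣXΣY = 5240 − 4606 = 634
nΣX² − (ΣX)² = 2795 − 2401 = 394; nΣY² − (ΣY)² = 9930 − 8836 = 1094
r = 634 / √(394 × 1094) = 634 / 656.5333 ≈ 0.966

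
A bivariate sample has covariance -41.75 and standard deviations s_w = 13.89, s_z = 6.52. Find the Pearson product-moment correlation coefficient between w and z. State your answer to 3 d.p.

-0.461

r = Cov(w,z) / (s_w · s_z) = -41.75 / (13.89 × 6.52)
  = -41.75 / 90.5628 ≈ -0.461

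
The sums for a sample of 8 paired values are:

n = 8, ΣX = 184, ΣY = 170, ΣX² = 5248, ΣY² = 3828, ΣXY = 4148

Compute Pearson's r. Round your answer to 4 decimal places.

0.5086

r = (nΣXY − ΣXΣY) / √[(nΣX² − (ΣX)²)(nΣY² − (ΣY)²)]
Numerator: 8×4148 − 184×170 = 1904
Denominator: √[(41984 − 33856)(30624 − 28900)] = √[8128 × 1724] = 3743.3504
r = 1904 / 3743.3504 ≈ 0.5086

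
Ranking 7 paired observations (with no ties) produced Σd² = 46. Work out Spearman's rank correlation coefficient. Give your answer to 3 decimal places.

ρ = 1 − 6Σd² / [n(n²−1)] = 1 − 6×46 / (7×48)
  = 1 − 276/336 = 1 − 0.8214 ≈ 0.179

0.179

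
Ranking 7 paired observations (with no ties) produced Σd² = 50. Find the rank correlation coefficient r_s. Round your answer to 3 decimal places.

ρ = 1 − 6Σd² / [n(n²−1)] = 1 − 6×50 / (7×48)
  = 1 − 300/336 = 1 − 0.8929 ≈ 0.107

0.107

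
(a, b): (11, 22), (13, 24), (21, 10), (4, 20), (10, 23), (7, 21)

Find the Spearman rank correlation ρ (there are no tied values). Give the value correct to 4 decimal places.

0.0857

Rank a: 4, 5, 6, 1, 3, 2
Rank b: 4, 6, 1, 2, 5, 3
d = rank(a) − rank(b): 0, -1, 5, -1, -2, -1; Σd² = 32
ρ = 1 − 6Σd² / [n(n²−1)] = 1 − 6×32 / (6×35) = 1 − 192/210 ≈ 0.0857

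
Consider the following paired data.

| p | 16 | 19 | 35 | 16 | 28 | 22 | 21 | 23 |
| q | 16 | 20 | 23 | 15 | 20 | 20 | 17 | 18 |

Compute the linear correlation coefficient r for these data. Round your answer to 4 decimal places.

n = 8, Σp = 180, Σq = 149, Σp² = 4336, Σq² = 2823, Σpq = 3452
nΣpq − ΣpΣq = 27616 − 26820 = 796
nΣp² − (Σp)² = 34688 − 32400 = 2288; nΣq² − (Σq)² = 22584 − 22201 = 383
r = 796 / √(2288 × 383) = 796 / 936.1111 ≈ 0.8503

0.8503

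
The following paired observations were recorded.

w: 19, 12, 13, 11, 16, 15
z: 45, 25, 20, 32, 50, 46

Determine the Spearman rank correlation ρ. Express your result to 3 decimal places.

Rank w: 6, 2, 3, 1, 5, 4
Rank z: 4, 2, 1, 3, 6, 5
d = rank(w) − rank(z): 2, 0, 2, -2, -1, -1; Σd² = 14
ρ = 1 − 6Σd² / [n(n²−1)] = 1 − 6×14 / (6×35) = 1 − 84/210 ≈ 0.600

0.600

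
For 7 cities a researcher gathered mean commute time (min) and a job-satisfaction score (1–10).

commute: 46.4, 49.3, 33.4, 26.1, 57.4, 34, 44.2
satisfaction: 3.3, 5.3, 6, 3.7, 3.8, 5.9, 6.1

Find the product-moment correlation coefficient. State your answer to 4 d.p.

-0.2120

n = 7, Σx = 290.8, Σy = 34.1, Σx² = 12784.62, Σy² = 175.13, Σxy = 1399.72
nΣxy − ΣxΣy = 9798.04 − 9916.28 = -118.24
nΣx² − (Σx)² = 89492.34 − 84564.64 = 4927.7; nΣy² − (Σy)² = 1225.91 − 1162.81 = 63.1
r = -118.24 / √(4927.7 × 63.1) = -118.24 / 557.6180 ≈ -0.2120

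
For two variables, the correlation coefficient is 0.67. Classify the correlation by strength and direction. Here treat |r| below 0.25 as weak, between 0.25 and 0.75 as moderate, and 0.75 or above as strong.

moderate positive

r = 0.67 > 0 so the relationship is positive.
|r| = 0.67, which falls in the moderate range.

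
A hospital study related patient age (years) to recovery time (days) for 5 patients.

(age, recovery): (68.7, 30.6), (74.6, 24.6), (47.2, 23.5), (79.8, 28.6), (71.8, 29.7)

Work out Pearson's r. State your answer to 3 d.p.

0.553

n = 5, Σx = 342.1, Σy = 137, Σx² = 24035.97, Σy² = 3793.82, Σxy = 9461.32
nΣxy − ΣxΣy = 47306.6 − 46867.7 = 438.9
nΣx² − (Σx)² = 120179.85 − 117032.41 = 3147.44; nΣy² − (Σy)² = 18969.1 − 18769 = 200.1
r = 438.9 / √(3147.44 × 200.1) = 438.9 / 793.6011 ≈ 0.553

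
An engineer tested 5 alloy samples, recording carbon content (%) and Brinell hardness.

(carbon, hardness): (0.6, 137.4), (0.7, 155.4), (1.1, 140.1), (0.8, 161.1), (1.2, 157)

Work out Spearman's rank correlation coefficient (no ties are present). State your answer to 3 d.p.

0.500

Rank carbon: 1, 2, 4, 3, 5
Rank hardness: 1, 3, 2, 5, 4
d = rank(carbon) − rank(hardness): 0, -1, 2, -2, 1; Σd² = 10
ρ = 1 − 6Σd² / [n(n²−1)] = 1 − 6×10 / (5×24) = 1 − 60/120 ≈ 0.500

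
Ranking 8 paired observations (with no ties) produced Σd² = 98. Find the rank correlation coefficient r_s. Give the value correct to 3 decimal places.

-0.167

ρ = 1 − 6Σd² / [n(n²−1)] = 1 − 6×98 / (8×63)
  = 1 − 588/504 = 1 − 1.1667 ≈ -0.167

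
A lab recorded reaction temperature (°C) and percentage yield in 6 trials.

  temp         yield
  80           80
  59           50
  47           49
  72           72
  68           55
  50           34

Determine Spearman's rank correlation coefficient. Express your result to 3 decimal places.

Rank temp: 6, 3, 1, 5, 4, 2
Rank yield: 6, 3, 2, 5, 4, 1
d = rank(temp) − rank(yield): 0, 0, -1, 0, 0, 1; Σd² = 2
ρ = 1 − 6Σd² / [n(n²−1)] = 1 − 6×2 / (6×35) = 1 − 12/210 ≈ 0.943

0.943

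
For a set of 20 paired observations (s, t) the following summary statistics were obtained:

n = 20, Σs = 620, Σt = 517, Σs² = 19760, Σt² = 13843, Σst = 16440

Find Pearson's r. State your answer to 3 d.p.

r = (nΣst − ΣsΣt) / √[(nΣs² − (Σs)²)(nΣt² − (Σt)²)]
Numerator: 20×16440 − 620×517 = 8260
Denominator: √[(395200 − 384400)(276860 − 267289)] = √[10800 × 9571] = 10166.9464
r = 8260 / 10166.9464 ≈ 0.812

0.812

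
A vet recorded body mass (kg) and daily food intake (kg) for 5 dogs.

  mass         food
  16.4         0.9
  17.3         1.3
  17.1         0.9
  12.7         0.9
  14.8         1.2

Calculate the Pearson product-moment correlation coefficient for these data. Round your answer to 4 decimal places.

n = 5, Σx = 78.3, Σy = 5.2, Σx² = 1240.99, Σy² = 5.56, Σxy = 81.83
nΣxy − ΣxΣy = 409.15 − 407.16 = 1.99
nΣx² − (Σx)² = 6204.95 − 6130.89 = 74.06; nΣy² − (Σy)² = 27.8 − 27.04 = 0.76
r = 1.99 / √(74.06 × 0.76) = 1.99 / 7.5024 ≈ 0.2652

0.2652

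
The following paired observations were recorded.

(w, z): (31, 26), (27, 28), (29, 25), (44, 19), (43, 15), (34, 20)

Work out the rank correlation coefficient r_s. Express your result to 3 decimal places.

Rank w: 3, 1, 2, 6, 5, 4
Rank z: 5, 6, 4, 2, 1, 3
d = rank(w) − rank(z): -2, -5, -2, 4, 4, 1; Σd² = 66
ρ = 1 − 6Σd² / [n(n²−1)] = 1 − 6×66 / (6×35) = 1 − 396/210 ≈ -0.886

-0.886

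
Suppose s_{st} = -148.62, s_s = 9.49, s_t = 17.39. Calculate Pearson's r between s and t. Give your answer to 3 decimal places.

r = Cov(s,t) / (s_s · s_t) = -148.62 / (9.49 × 17.39)
  = -148.62 / 165.0311 ≈ -0.901

-0.901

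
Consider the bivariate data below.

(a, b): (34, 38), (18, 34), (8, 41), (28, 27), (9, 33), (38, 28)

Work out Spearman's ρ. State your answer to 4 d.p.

Rank a: 5, 3, 1, 4, 2, 6
Rank b: 5, 4, 6, 1, 3, 2
d = rank(a) − rank(b): 0, -1, -5, 3, -1, 4; Σd² = 52
ρ = 1 − 6Σd² / [n(n²−1)] = 1 − 6×52 / (6×35) = 1 − 312/210 ≈ -0.4857

-0.4857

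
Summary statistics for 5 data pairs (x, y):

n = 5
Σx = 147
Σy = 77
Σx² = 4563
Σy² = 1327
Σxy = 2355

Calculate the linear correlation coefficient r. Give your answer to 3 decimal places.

0.494

r = (nΣxy − ΣxΣy) / √[(nΣx² − (Σx)²)(nΣy² − (Σy)²)]
Numerator: 5×2355 − 147×77 = 456
Denominator: √[(22815 − 21609)(6635 − 5929)] = √[1206 × 706] = 922.7329
r = 456 / 922.7329 ≈ 0.494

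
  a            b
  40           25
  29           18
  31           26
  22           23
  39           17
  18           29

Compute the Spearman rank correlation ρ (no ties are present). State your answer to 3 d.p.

-0.371

Rank a: 6, 3, 4, 2, 5, 1
Rank b: 4, 2, 5, 3, 1, 6
d = rank(a) − rank(b): 2, 1, -1, -1, 4, -5; Σd² = 48
ρ = 1 − 6Σd² / [n(n²−1)] = 1 − 6×48 / (6×35) = 1 − 288/210 ≈ -0.371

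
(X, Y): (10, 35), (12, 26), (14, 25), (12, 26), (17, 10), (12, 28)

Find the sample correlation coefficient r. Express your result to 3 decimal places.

n = 6, ΣX = 77, ΣY = 150, ΣX² = 1017, ΣY² = 4086, ΣXY = 1830
nΣXY − ΣXΣY = 10980 − 11550 = -570
nΣX² − (ΣX)² = 6102 − 5929 = 173; nΣY² − (ΣY)² = 24516 − 22500 = 2016
r = -570 / √(173 × 2016) = -570 / 590.5658 ≈ -0.965

-0.965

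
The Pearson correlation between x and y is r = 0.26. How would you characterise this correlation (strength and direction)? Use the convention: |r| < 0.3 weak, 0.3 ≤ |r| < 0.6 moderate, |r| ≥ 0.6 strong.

weak positive

r = 0.26 > 0 so the relationship is positive.
|r| = 0.26, which falls in the weak range.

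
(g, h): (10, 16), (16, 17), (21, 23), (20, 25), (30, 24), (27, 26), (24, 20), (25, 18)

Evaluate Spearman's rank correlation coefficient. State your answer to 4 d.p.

Rank g: 1, 2, 4, 3, 8, 7, 5, 6
Rank h: 1, 2, 5, 7, 6, 8, 4, 3
d = rank(g) − rank(h): 0, 0, -1, -4, 2, -1, 1, 3; Σd² = 32
ρ = 1 − 6Σd² / [n(n²−1)] = 1 − 6×32 / (8×63) = 1 − 192/504 ≈ 0.6190

0.6190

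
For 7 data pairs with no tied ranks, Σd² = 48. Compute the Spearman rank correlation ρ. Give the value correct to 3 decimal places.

ρ = 1 − 6Σd² / [n(n²−1)] = 1 − 6×48 / (7×48)
  = 1 − 288/336 = 1 − 0.8571 ≈ 0.143

0.143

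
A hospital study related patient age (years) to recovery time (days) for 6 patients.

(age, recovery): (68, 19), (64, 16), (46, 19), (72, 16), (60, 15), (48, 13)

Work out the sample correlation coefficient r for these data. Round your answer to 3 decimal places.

0.150

n = 6, Σx = 358, Σy = 98, Σx² = 21924, Σy² = 1628, Σxy = 5866
nΣxy − ΣxΣy = 35196 − 35084 = 112
nΣx² − (Σx)² = 131544 − 128164 = 3380; nΣy² − (Σy)² = 9768 − 9604 = 164
r = 112 / √(3380 × 164) = 112 / 744.5267 ≈ 0.150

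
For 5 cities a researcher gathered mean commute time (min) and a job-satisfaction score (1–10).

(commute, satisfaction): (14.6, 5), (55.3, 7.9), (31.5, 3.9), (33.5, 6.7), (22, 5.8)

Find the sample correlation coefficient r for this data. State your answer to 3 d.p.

0.691

n = 5, Σx = 156.9, Σy = 29.3, Σx² = 5869.75, Σy² = 181.15, Σxy = 984.77
nΣxy − ΣxΣy = 4923.85 − 4597.17 = 326.68
nΣx² − (Σx)² = 29348.75 − 24617.61 = 4731.14; nΣy² − (Σy)² = 905.75 − 858.49 = 47.26
r = 326.68 / √(4731.14 × 47.26) = 326.68 / 472.8569 ≈ 0.691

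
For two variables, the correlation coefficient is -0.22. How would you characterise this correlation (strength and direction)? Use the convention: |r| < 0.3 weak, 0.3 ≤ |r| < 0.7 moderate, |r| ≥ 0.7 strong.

weak negative

r = -0.22 < 0 so the relationship is negative.
|r| = 0.22, which falls in the weak range.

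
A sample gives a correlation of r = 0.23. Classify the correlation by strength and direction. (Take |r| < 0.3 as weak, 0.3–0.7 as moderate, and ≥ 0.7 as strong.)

weak positive

r = 0.23 > 0 so the relationship is positive.
|r| = 0.23, which falls in the weak range.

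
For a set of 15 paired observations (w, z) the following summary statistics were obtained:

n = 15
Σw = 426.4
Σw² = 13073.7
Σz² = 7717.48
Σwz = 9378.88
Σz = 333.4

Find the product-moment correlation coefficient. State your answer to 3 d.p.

-0.182

r = (nΣwz − ΣwΣz) / √[(nΣw² − (Σw)²)(nΣz² − (Σz)²)]
Numerator: 15×9378.88 − 426.4×333.4 = -1478.56
Denominator: √[(196105.5 − 181816.96)(115762.2 − 111155.56)] = √[14288.54 × 4606.64] = 8113.0857
r = -1478.56 / 8113.0857 ≈ -0.182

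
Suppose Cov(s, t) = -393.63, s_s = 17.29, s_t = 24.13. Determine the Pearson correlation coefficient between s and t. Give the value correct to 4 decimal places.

-0.9435

r = Cov(s,t) / (s_s · s_t) = -393.63 / (17.29 × 24.13)
  = -393.63 / 417.2077 ≈ -0.9435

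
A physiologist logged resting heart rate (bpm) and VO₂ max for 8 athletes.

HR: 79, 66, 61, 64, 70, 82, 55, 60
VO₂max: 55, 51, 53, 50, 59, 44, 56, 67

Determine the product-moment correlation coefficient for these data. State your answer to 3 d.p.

-0.486

n = 8, Σx = 537, Σy = 435, Σx² = 36663, Σy² = 23977, Σxy = 28982
nΣxy − ΣxΣy = 231856 − 233595 = -1739
nΣx² − (Σx)² = 293304 − 288369 = 4935; nΣy² − (Σy)² = 191816 − 189225 = 2591
r = -1739 / √(4935 × 2591) = -1739 / 3575.8335 ≈ -0.486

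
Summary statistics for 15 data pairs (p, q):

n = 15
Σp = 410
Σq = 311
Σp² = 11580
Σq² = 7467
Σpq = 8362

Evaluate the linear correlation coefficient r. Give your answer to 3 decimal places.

-0.225

r = (nΣpq − ΣpΣq) / √[(nΣp² − (Σp)²)(nΣq² − (Σq)²)]
Numerator: 15×8362 − 410×311 = -2080
Denominator: √[(173700 − 168100)(112005 − 96721)] = √[5600 × 15284] = 9251.5080
r = -2080 / 9251.5080 ≈ -0.225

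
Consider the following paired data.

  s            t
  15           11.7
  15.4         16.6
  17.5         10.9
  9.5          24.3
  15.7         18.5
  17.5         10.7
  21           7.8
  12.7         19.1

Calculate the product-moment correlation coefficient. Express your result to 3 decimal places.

n = 8, Σs = 124.3, Σt = 119.6, Σs² = 2013.69, Σt² = 2004.14, Σst = 1736.81
nΣst − ΣsΣt = 13894.48 − 14866.28 = -971.8
nΣs² − (Σs)² = 16109.52 − 15450.49 = 659.03; nΣt² − (Σt)² = 16033.12 − 14304.16 = 1728.96
r = -971.8 / √(659.03 × 1728.96) = -971.8 / 1067.4439 ≈ -0.910

-0.910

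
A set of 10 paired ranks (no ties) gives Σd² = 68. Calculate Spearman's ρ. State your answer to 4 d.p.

0.5879

ρ = 1 − 6Σd² / [n(n²−1)] = 1 − 6×68 / (10×99)
  = 1 − 408/990 = 1 − 0.41212 ≈ 0.5879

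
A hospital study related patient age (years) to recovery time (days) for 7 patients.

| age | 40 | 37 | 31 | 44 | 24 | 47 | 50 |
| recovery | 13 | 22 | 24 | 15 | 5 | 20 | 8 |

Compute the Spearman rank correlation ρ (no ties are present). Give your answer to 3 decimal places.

Rank age: 4, 3, 2, 5, 1, 6, 7
Rank recovery: 3, 6, 7, 4, 1, 5, 2
d = rank(age) − rank(recovery): 1, -3, -5, 1, 0, 1, 5; Σd² = 62
ρ = 1 − 6Σd² / [n(n²−1)] = 1 − 6×62 / (7×48) = 1 − 372/336 ≈ -0.107

-0.107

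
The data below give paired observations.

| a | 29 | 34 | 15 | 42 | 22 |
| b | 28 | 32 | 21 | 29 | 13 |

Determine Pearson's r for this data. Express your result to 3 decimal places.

0.707

n = 5, Σa = 142, Σb = 123, Σa² = 4470, Σb² = 3259, Σab = 3719
nΣab − ΣaΣb = 18595 − 17466 = 1129
nΣa² − (Σa)² = 22350 − 20164 = 2186; nΣb² − (Σb)² = 16295 − 15129 = 1166
r = 1129 / √(2186 × 1166) = 1129 / 1596.5200 ≈ 0.707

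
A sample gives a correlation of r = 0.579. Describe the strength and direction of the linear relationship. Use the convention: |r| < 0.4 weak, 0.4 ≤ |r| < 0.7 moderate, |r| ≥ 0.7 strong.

r = 0.579 > 0 so the relationship is positive.
|r| = 0.579, which falls in the moderate range.

moderate positive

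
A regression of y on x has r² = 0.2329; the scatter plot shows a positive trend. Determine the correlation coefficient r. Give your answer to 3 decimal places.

0.483

|r| = √0.2329 = 0.483
The association is positive, so r = 0.483.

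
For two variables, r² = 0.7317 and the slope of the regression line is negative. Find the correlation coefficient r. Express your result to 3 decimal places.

|r| = √0.7317 = 0.855
The association is negative, so r = −0.855.

-0.855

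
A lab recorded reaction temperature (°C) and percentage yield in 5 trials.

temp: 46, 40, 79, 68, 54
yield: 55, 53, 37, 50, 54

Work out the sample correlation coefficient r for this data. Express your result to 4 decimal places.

-0.8530

n = 5, Σx = 287, Σy = 249, Σx² = 17497, Σy² = 12619, Σxy = 13889
nΣxy − ΣxΣy = 69445 − 71463 = -2018
nΣx² − (Σx)² = 87485 − 82369 = 5116; nΣy² − (Σy)² = 63095 − 62001 = 1094
r = -2018 / √(5116 × 1094) = -2018 / 2365.7777 ≈ -0.8530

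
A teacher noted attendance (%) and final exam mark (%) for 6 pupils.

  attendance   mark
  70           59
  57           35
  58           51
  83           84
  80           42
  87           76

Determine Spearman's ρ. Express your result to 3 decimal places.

Rank attendance: 3, 1, 2, 5, 4, 6
Rank mark: 4, 1, 3, 6, 2, 5
d = rank(attendance) − rank(mark): -1, 0, -1, -1, 2, 1; Σd² = 8
ρ = 1 − 6Σd² / [n(n²−1)] = 1 − 6×8 / (6×35) = 1 − 48/210 ≈ 0.771

0.771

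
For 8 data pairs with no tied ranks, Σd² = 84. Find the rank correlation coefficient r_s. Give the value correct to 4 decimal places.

ρ = 1 − 6Σd² / [n(n²−1)] = 1 − 6×84 / (8×63)
  = 1 − 504/504 = 1 − 1.00000 ≈ 0.0000

0.0000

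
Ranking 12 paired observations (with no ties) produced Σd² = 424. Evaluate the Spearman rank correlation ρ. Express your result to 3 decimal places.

-0.483

ρ = 1 − 6Σd² / [n(n²−1)] = 1 − 6×424 / (12×143)
  = 1 − 2544/1716 = 1 − 1.4825 ≈ -0.483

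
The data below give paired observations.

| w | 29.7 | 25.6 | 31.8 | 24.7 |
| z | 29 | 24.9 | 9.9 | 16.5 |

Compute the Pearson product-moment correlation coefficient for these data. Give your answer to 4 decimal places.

-0.2697

n = 4, Σw = 111.8, Σz = 80.3, Σw² = 3158.78, Σz² = 1831.27, Σwz = 2221.11
nΣwz − ΣwΣz = 8884.44 − 8977.54 = -93.1
nΣw² − (Σw)² = 12635.12 − 12499.24 = 135.88; nΣz² − (Σz)² = 7325.08 − 6448.09 = 876.99
r = -93.1 / √(135.88 × 876.99) = -93.1 / 345.2034 ≈ -0.2697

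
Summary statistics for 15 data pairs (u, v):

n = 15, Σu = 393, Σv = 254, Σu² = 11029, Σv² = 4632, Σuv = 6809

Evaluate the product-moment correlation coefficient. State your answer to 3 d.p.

0.313

r = (nΣuv − ΣuΣv) / √[(nΣu² − (Σu)²)(nΣv² − (Σv)²)]
Numerator: 15×6809 − 393×254 = 2313
Denominator: √[(165435 − 154449)(69480 − 64516)] = √[10986 × 4964] = 7384.7481
r = 2313 / 7384.7481 ≈ 0.313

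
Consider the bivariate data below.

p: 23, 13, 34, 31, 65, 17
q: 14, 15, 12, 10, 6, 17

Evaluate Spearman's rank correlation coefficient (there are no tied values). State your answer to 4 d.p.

-0.8857

Rank p: 3, 1, 5, 4, 6, 2
Rank q: 4, 5, 3, 2, 1, 6
d = rank(p) − rank(q): -1, -4, 2, 2, 5, -4; Σd² = 66
ρ = 1 − 6Σd² / [n(n²−1)] = 1 − 6×66 / (6×35) = 1 − 396/210 ≈ -0.8857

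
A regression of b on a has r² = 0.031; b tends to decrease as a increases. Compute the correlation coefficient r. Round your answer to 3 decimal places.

-0.176

|r| = √0.031 = 0.176
The association is negative, so r = −0.176.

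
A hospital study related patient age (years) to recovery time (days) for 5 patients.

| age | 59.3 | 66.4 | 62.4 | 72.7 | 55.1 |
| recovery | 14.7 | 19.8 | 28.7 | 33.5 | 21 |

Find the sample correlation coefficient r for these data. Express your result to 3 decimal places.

n = 5, Σx = 315.9, Σy = 117.7, Σx² = 20140.51, Σy² = 2995.07, Σxy = 7569.86
nΣxy − ΣxΣy = 37849.3 − 37181.43 = 667.87
nΣx² − (Σx)² = 100702.55 − 99792.81 = 909.74; nΣy² − (Σy)² = 14975.35 − 13853.29 = 1122.06
r = 667.87 / √(909.74 × 1122.06) = 667.87 / 1010.3380 ≈ 0.661

0.661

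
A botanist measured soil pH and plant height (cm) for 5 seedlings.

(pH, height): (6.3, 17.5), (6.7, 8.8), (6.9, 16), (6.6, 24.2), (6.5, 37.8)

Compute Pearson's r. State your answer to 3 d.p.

n = 5, Σx = 33, Σy = 104.3, Σx² = 218, Σy² = 2654.17, Σxy = 685.03
nΣxy − ΣxΣy = 3425.15 − 3441.9 = -16.75
nΣx² − (Σx)² = 1090 − 1089 = 1; nΣy² − (Σy)² = 13270.85 − 10878.49 = 2392.36
r = -16.75 / √(1 × 2392.36) = -16.75 / 48.9118 ≈ -0.342

-0.342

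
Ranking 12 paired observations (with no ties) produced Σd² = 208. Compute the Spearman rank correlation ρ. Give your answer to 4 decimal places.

0.2727

ρ = 1 − 6Σd² / [n(n²−1)] = 1 − 6×208 / (12×143)
  = 1 − 1248/1716 = 1 − 0.72727 ≈ 0.2727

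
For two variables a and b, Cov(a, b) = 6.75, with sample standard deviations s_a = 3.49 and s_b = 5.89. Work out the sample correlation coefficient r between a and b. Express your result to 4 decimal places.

r = Cov(a,b) / (s_a · s_b) = 6.75 / (3.49 × 5.89)
  = 6.75 / 20.5561 ≈ 0.3284

0.3284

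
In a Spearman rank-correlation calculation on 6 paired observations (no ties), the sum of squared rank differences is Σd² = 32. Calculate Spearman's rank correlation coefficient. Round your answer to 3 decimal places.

ρ = 1 − 6Σd² / [n(n²−1)] = 1 − 6×32 / (6×35)
  = 1 − 192/210 = 1 − 0.9143 ≈ 0.086

0.086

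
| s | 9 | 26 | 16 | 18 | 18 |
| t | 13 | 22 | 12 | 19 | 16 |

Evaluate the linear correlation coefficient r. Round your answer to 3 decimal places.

0.834

n = 5, Σs = 87, Σt = 82, Σs² = 1661, Σt² = 1414, Σst = 1511
nΣst − ΣsΣt = 7555 − 7134 = 421
nΣs² − (Σs)² = 8305 − 7569 = 736; nΣt² − (Σt)² = 7070 − 6724 = 346
r = 421 / √(736 × 346) = 421 / 504.6345 ≈ 0.834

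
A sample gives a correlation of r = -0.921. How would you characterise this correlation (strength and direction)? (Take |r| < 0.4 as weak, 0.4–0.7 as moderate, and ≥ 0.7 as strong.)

r = -0.921 < 0 so the relationship is negative.
|r| = 0.921, which falls in the strong range.

strong negative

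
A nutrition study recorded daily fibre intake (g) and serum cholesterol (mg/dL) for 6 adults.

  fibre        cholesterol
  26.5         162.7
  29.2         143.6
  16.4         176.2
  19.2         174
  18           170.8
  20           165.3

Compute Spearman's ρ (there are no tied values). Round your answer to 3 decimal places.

Rank fibre: 5, 6, 1, 3, 2, 4
Rank cholesterol: 2, 1, 6, 5, 4, 3
d = rank(fibre) − rank(cholesterol): 3, 5, -5, -2, -2, 1; Σd² = 68
ρ = 1 − 6Σd² / [n(n²−1)] = 1 − 6×68 / (6×35) = 1 − 408/210 ≈ -0.943

-0.943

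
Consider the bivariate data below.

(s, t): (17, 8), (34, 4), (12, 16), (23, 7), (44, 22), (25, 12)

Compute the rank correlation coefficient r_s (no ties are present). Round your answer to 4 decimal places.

0.0286

Rank s: 2, 5, 1, 3, 6, 4
Rank t: 3, 1, 5, 2, 6, 4
d = rank(s) − rank(t): -1, 4, -4, 1, 0, 0; Σd² = 34
ρ = 1 − 6Σd² / [n(n²−1)] = 1 − 6×34 / (6×35) = 1 − 204/210 ≈ 0.0286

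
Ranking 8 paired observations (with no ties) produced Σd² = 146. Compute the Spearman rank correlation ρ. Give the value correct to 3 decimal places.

-0.738

ρ = 1 − 6Σd² / [n(n²−1)] = 1 − 6×146 / (8×63)
  = 1 − 876/504 = 1 − 1.7381 ≈ -0.738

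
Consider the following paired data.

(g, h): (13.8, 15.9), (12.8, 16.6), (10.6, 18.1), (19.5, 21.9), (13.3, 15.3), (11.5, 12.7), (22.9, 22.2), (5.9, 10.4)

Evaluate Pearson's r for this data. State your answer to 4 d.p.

0.8928

n = 8, Σg = 110.3, Σh = 133.1, Σg² = 1715.25, Σh² = 2331.97, Σgh = 1970.09
nΣgh − ΣgΣh = 15760.72 − 14680.93 = 1079.79
nΣg² − (Σg)² = 13722 − 12166.09 = 1555.91; nΣh² − (Σh)² = 18655.76 − 17715.61 = 940.15
r = 1079.79 / √(1555.91 × 940.15) = 1079.79 / 1209.4581 ≈ 0.8928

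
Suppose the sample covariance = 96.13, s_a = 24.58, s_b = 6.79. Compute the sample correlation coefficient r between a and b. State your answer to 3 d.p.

r = Cov(a,b) / (s_a · s_b) = 96.13 / (24.58 × 6.79)
  = 96.13 / 166.8982 ≈ 0.576

0.576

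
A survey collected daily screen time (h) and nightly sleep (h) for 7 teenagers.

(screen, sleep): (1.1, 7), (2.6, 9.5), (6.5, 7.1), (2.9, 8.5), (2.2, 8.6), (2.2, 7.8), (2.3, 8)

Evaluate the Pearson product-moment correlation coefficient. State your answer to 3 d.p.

-0.235

n = 7, Σx = 19.8, Σy = 56.5, Σx² = 73.6, Σy² = 460.71, Σxy = 157.68
nΣxy − ΣxΣy = 1103.76 − 1118.7 = -14.94
nΣx² − (Σx)² = 515.2 − 392.04 = 123.16; nΣy² − (Σy)² = 3224.97 − 3192.25 = 32.72
r = -14.94 / √(123.16 × 32.72) = -14.94 / 63.4807 ≈ -0.235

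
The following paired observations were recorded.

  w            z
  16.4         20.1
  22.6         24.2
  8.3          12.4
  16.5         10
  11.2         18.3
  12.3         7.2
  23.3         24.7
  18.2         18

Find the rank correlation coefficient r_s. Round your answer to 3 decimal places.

0.595

Rank w: 4, 7, 1, 5, 2, 3, 8, 6
Rank z: 6, 7, 3, 2, 5, 1, 8, 4
d = rank(w) − rank(z): -2, 0, -2, 3, -3, 2, 0, 2; Σd² = 34
ρ = 1 − 6Σd² / [n(n²−1)] = 1 − 6×34 / (8×63) = 1 − 204/504 ≈ 0.595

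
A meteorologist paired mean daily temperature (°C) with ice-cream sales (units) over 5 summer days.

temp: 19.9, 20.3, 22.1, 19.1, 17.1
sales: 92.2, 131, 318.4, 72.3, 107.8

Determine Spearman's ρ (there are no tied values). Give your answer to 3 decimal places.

Rank temp: 3, 4, 5, 2, 1
Rank sales: 2, 4, 5, 1, 3
d = rank(temp) − rank(sales): 1, 0, 0, 1, -2; Σd² = 6
ρ = 1 − 6Σd² / [n(n²−1)] = 1 − 6×6 / (5×24) = 1 − 36/120 ≈ 0.700

0.700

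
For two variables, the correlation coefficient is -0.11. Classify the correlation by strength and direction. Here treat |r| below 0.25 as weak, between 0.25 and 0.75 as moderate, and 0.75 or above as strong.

weak negative

r = -0.11 < 0 so the relationship is negative.
|r| = 0.11, which falls in the weak range.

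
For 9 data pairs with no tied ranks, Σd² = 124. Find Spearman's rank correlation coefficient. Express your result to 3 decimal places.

ρ = 1 − 6Σd² / [n(n²−1)] = 1 − 6×124 / (9×80)
  = 1 − 744/720 = 1 − 1.0333 ≈ -0.033

-0.033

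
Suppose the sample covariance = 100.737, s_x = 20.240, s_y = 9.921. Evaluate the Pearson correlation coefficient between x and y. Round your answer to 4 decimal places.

0.5017

r = Cov(x,y) / (s_x · s_y) = 100.737 / (20.240 × 9.921)
  = 100.737 / 200.8010 ≈ 0.5017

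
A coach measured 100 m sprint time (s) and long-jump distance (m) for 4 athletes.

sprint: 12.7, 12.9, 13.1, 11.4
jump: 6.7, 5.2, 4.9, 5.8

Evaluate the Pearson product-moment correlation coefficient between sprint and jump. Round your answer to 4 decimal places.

-0.3201

n = 4, Σx = 50.1, Σy = 22.6, Σx² = 629.27, Σy² = 129.58, Σxy = 282.48
nΣxy − ΣxΣy = 1129.92 − 1132.26 = -2.34
nΣx² − (Σx)² = 2517.08 − 2510.01 = 7.07; nΣy² − (Σy)² = 518.32 − 510.76 = 7.56
r = -2.34 / √(7.07 × 7.56) = -2.34 / 7.3109 ≈ -0.3201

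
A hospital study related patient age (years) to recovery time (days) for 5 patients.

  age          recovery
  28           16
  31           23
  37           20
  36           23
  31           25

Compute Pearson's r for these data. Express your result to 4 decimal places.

0.2978

n = 5, Σx = 163, Σy = 107, Σx² = 5371, Σy² = 2339, Σxy = 3504
nΣxy − ΣxΣy = 17520 − 17441 = 79
nΣx² − (Σx)² = 26855 − 26569 = 286; nΣy² − (Σy)² = 11695 − 11449 = 246
r = 79 / √(286 × 246) = 79 / 265.2471 ≈ 0.2978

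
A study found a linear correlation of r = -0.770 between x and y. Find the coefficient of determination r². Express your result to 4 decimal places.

r² = (-0.770)² = 0.5929

0.5929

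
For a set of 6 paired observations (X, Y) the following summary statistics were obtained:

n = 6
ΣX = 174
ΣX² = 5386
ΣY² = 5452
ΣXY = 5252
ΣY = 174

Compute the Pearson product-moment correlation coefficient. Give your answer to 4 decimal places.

0.5545

r = (nΣXY − ΣXΣY) / √[(nΣX² − (ΣX)²)(nΣY² − (ΣY)²)]
Numerator: 6×5252 − 174×174 = 1236
Denominator: √[(32316 − 30276)(32712 − 30276)] = √[2040 × 2436] = 2229.2241
r = 1236 / 2229.2241 ≈ 0.5545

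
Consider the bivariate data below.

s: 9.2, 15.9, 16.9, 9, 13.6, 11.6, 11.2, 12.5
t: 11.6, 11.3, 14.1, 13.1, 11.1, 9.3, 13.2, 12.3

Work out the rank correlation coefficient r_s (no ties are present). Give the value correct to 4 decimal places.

Rank s: 2, 7, 8, 1, 6, 4, 3, 5
Rank t: 4, 3, 8, 6, 2, 1, 7, 5
d = rank(s) − rank(t): -2, 4, 0, -5, 4, 3, -4, 0; Σd² = 86
ρ = 1 − 6Σd² / [n(n²−1)] = 1 − 6×86 / (8×63) = 1 − 516/504 ≈ -0.0238

-0.0238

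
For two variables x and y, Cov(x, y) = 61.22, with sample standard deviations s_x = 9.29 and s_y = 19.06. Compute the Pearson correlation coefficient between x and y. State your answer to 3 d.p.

r = Cov(x,y) / (s_x · s_y) = 61.22 / (9.29 × 19.06)
  = 61.22 / 177.0674 ≈ 0.346

0.346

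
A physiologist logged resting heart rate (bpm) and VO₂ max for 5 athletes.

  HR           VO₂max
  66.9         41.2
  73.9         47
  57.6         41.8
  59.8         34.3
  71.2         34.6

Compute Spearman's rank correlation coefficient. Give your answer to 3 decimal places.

0.300

Rank HR: 3, 5, 1, 2, 4
Rank VO₂max: 3, 5, 4, 1, 2
d = rank(HR) − rank(VO₂max): 0, 0, -3, 1, 2; Σd² = 14
ρ = 1 − 6Σd² / [n(n²−1)] = 1 − 6×14 / (5×24) = 1 − 84/120 ≈ 0.300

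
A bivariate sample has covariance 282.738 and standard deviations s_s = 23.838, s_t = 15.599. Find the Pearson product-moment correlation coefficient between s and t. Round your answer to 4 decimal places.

0.7604

r = Cov(s,t) / (s_s · s_t) = 282.738 / (23.838 × 15.599)
  = 282.738 / 371.8490 ≈ 0.7604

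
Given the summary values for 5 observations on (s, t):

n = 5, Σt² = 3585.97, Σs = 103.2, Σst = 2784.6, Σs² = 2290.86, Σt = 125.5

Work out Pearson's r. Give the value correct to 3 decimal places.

r = (nΣst − ΣsΣt) / √[(nΣs² − (Σs)²)(nΣt² − (Σt)²)]
Numerator: 5×2784.6 − 103.2×125.5 = 971.4
Denominator: √[(11454.3 − 10650.24)(17929.85 − 15750.25)] = √[804.06 × 2179.6] = 1323.8312
r = 971.4 / 1323.8312 ≈ 0.734

0.734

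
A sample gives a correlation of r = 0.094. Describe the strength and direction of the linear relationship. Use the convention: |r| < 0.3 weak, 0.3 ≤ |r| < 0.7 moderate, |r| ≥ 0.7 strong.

weak positive

r = 0.094 > 0 so the relationship is positive.
|r| = 0.094, which falls in the weak range.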